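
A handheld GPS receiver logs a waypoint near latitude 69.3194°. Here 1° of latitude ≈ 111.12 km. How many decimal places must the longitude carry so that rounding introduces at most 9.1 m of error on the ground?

4 decimal places

At 69.3194° one degree of longitude covers 111120 × cos 69.3194° ≈ 111120 × 0.3532 ≈ 39242.9 m.
N decimal places → at most half a unit in the last place, 0.5 × 10⁻ᴺ° = 39242.9/2 × 10⁻ᴺ m.
Need 0.5 × 39242.9 × 10⁻ᴺ ≤ 9.1 → 10⁻ᴺ ≤ 4.638e-04, so N ≥ 3.33.
At 3 places the error can reach 19.6 m, but 4 places keeps it to 1.96 m.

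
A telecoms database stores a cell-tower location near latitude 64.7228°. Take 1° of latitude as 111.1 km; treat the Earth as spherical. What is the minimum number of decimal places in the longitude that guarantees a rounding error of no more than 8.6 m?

At 64.7228° one degree of longitude covers 111100 × cos 64.7228° ≈ 111100 × 0.4270 ≈ 47439.5 m.
With N decimal places the half-ulp bound is 0.5·10⁻ᴺ°, or 0.5·10⁻ᴺ × 47439.5 m on the ground.
Need 0.5 × 47439.5 × 10⁻ᴺ ≤ 8.6 → 10⁻ᴺ ≤ 3.626e-04, so N ≥ 3.44.
So 4 decimal places suffice (2.37 m); 3 would allow up to 23.7 m.

4 decimal places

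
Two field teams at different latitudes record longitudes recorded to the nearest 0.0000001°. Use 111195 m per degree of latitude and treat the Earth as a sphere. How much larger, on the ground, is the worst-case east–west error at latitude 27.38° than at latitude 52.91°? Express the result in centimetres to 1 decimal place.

Rounding to 7 decimal places leaves the longitude within ±5e-08° of the true value.
Error at 27.38° = 5e-08° × 111195 × cos 27.38° ≈ 0.0055597 × 0.8880 = 0.0049369 m.
Error at 52.91° = 5e-08° × 111195 × cos 52.91° ≈ 0.0055597 × 0.6031 = 0.0033529 m.
Difference: 0.0049369 − 0.0033529 = 0.001584 m.
That is 0.00158401 m = 0.1584 cm.

0.2 centimetres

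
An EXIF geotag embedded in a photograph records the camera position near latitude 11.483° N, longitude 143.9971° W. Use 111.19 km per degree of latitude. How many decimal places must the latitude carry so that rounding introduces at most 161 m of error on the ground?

One degree of latitude covers 111190 m.
Rounding to N decimal places gives at most 0.5 × 10⁻ᴺ degrees of error, i.e. 0.5 × 10⁻ᴺ × 111190 m.
Setting 55595 × 10⁻ᴺ ≤ 161 gives 10ᴺ ≥ 345.3, i.e. N ≥ 2.54.
N = 2 would give 556 m (too coarse); N = 3 gives 55.6 m ≤ 161 m.

3 decimal places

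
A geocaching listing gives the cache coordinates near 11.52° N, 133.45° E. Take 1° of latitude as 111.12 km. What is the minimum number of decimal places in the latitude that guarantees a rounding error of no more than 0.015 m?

One degree of latitude covers 111120 m.
Rounding to N decimal places gives at most 0.5 × 10⁻ᴺ degrees of error, i.e. 0.5 × 10⁻ᴺ × 111120 m.
Need 0.5 × 111120 × 10⁻ᴺ ≤ 0.015 → 10⁻ᴺ ≤ 2.700e-07, so N ≥ 6.57.
At 6 places the error can reach 0.0556 m, but 7 places keeps it to 0.00556 m.

7 decimal places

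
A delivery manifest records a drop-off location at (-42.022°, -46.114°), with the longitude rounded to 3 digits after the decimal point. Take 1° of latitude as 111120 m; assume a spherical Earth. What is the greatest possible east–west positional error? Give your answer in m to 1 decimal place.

Rounding to 3 decimal places leaves the longitude within ±0.0005° of the true value.
One degree of longitude at 42.022° is 111120 × cos 42.022° ≈ 111120 × 0.7429 = 82549.7 m.
Maximum E–W displacement: 0.0005 × 82549.7 = 41.2748 m.

41.3 m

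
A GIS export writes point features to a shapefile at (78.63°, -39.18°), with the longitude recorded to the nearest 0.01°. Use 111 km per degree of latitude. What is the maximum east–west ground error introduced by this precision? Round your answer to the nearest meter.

109 meters

Rounding to 2 decimal places leaves the longitude within ±0.005° of the true value.
One degree of longitude at 78.63° is 111000 × cos 78.63° ≈ 111000 × 0.1971 = 21883 m.
Maximum E–W displacement: 0.005 × 21883 = 109.415 m.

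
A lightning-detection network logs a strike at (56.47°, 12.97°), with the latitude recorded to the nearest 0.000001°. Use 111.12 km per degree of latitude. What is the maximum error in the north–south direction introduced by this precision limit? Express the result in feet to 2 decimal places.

Rounding to 6 decimal places leaves the latitude within ±5e-07° of the true value.
Along the meridian that is 5e-07° × 111120 m/° = 0.05556 m.
Converting: 0.05556 m × 3.2808 ft/m ≈ 0.18228 ft.

0.18 feet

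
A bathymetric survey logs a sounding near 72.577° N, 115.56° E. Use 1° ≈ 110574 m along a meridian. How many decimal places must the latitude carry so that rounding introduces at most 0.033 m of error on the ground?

7 decimal places

One degree of latitude covers 110574 m.
With N decimal places the half-ulp bound is 0.5·10⁻ᴺ°, or 0.5·10⁻ᴺ × 110574 m on the ground.
Need 0.5 × 110574 × 10⁻ᴺ ≤ 0.033 → 10⁻ᴺ ≤ 5.969e-07, so N ≥ 6.22.
At 6 places the error can reach 0.0553 m, but 7 places keeps it to 0.00553 m.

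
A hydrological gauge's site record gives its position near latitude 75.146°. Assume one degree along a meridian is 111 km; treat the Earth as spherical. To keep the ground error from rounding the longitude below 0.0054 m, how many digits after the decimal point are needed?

7 decimal places

At 75.146° one degree of longitude covers 111000 × cos 75.146° ≈ 111000 × 0.2564 ≈ 28455.6 m.
N decimal places → at most half a unit in the last place, 0.5 × 10⁻ᴺ° = 28455.6/2 × 10⁻ᴺ m.
Setting 14227.8 × 10⁻ᴺ ≤ 0.0054 gives 10ᴺ ≥ 2.635e+06, i.e. N ≥ 6.42.
So 7 decimal places suffice (0.00142 m); 6 would allow up to 0.0142 m.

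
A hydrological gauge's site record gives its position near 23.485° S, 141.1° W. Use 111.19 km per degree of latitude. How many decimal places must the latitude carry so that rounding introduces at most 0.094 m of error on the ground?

6 decimal places

One degree of latitude covers 111190 m.
Rounding to N decimal places gives at most 0.5 × 10⁻ᴺ degrees of error, i.e. 0.5 × 10⁻ᴺ × 111190 m.
Need 0.5 × 111190 × 10⁻ᴺ ≤ 0.094 → 10⁻ᴺ ≤ 1.691e-06, so N ≥ 5.77.
N = 5 would give 0.556 m (too coarse); N = 6 gives 0.0556 m ≤ 0.094 m.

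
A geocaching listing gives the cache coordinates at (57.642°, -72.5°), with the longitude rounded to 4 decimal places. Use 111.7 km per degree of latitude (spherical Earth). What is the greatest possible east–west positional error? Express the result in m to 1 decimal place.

3.0 m

Rounding to 4 decimal places leaves the longitude within ±5e-05° of the true value.
Parallels shrink by cos φ, so at 57.642° a degree of longitude is 111700 × 0.5352 ≈ 59782.7 m.
East–west error: 5e-05° × 59782.7 m/° ≈ 2.98914 m.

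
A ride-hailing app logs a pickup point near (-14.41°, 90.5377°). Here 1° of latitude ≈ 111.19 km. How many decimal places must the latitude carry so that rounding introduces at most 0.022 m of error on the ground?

One degree of latitude covers 111190 m.
N decimal places → at most half a unit in the last place, 0.5 × 10⁻ᴺ° = 111190/2 × 10⁻ᴺ m.
Setting 55595 × 10⁻ᴺ ≤ 0.022 gives 10ᴺ ≥ 2.527e+06, i.e. N ≥ 6.40.
So 7 decimal places suffice (0.00556 m); 6 would allow up to 0.0556 m.

7 decimal places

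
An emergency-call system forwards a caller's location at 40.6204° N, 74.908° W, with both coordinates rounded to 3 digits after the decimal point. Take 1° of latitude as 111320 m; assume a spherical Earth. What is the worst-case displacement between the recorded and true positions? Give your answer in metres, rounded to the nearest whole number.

Rounding to 3 decimal places leaves each coordinate within ±0.0005° of the true value.
Latitude error → 0.0005 × 111320 = 55.66 m along the meridian.
Longitude error → 0.0005 × 111320 × cos 40.6204° = 0.0005 × 111320 × 0.7590 ≈ 42.2481 m.
The two errors are perpendicular, so the maximum displacement is √(55.66² + 42.2481²) ≈ 69.878 m.

70 metres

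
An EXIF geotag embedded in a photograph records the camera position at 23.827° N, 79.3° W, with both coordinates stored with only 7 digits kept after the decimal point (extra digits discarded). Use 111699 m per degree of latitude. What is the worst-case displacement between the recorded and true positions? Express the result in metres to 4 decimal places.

Truncating at 7 decimal places can drop up to a full unit in the last place, so each coordinate may be off by as much as 1e-07°.
North–south component: 1e-07° × 111699 = 0.0111699 m.
Longitude error → 1e-07 × 111699 × cos 23.827° = 1e-07 × 111699 × 0.9148 ≈ 0.0102179 m.
Combining orthogonally: (0.0111699² + 0.0102179²)^½ ≈ 0.0151384 m.

0.0151 metres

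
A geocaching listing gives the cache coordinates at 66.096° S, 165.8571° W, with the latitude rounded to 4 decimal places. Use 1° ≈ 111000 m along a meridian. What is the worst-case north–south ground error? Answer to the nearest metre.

6 metres

Rounding to 4 decimal places leaves the latitude within ±5e-05° of the true value.
Along the meridian that is 5e-05° × 111000 m/° = 5.55 m.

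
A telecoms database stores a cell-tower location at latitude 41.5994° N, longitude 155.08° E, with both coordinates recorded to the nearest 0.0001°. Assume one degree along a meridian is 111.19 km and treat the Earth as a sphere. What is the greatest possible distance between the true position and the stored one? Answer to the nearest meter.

7 meters

Rounding to 4 decimal places leaves each coordinate within ±5e-05° of the true value.
Latitude error → 5e-05 × 111190 = 5.5595 m along the meridian.
E–W at 41.5994°: 5e-05° × 111190 × cos 41.5994° = 5e-05 × 111190 × 0.7478 ≈ 4.15742 m.
Worst case both components are at the extreme and orthogonal: √(5.5595² + 4.15742²) ≈ 6.94206 m.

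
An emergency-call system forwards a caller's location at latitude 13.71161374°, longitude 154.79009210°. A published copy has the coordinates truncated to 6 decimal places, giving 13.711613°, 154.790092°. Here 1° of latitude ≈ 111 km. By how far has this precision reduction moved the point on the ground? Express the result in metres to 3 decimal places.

Δlat = 13.71161374 − 13.711613 = +0.00000074°; Δlon = 154.79009210 − 154.790092 = +0.00000010°.
N–S: 0.00000074° × 111000 m/° = 0.08214 m.
E–W at 13.7116°: 0.00000010° × 111000 × cos 13.7116° = 0.00000010 × 111000 × 0.9715 ≈ 0.0107837 m.
Distance: √(0.08214² + 0.0107837²) ≈ 0.0828448 m.

0.083 metres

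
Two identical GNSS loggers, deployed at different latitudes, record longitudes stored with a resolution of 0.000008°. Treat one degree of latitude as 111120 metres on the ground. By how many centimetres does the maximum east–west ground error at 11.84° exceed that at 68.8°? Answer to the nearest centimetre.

With a 0.000008° grid the true value lies within half a step, ±0.000008°/2 = ±4e-06°, of the stored one.
Error at 11.84° = 4e-06° × 111120 × cos 11.84° ≈ 0.44448 × 0.9787 = 0.43502 m.
Error at 68.8° = 4e-06° × 111120 × cos 68.8° ≈ 0.44448 × 0.3616 = 0.16073 m.
So the lower-latitude error exceeds the higher by 0.43502 − 0.16073 = 0.27429 m.
That is 0.274289 m = 27.429 cm.

27 centimetres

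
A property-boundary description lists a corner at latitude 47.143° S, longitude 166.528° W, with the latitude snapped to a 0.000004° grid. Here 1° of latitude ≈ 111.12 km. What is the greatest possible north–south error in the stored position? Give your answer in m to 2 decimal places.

0.22 m

With a 0.000004° grid the true value lies within half a step, ±0.000004°/2 = ±2e-06°, of the stored one.
Along the meridian that is 2e-06° × 111120 m/° = 0.22224 m.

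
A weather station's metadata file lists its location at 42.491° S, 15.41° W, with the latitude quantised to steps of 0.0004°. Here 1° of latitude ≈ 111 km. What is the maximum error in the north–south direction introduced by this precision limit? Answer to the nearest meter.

With a 0.0004° grid the true value lies within half a step, ±0.0004°/2 = ±0.0002°, of the stored one.
So the N–S error is at most 0.0002 × 111000 = 22.2 m.

22 meters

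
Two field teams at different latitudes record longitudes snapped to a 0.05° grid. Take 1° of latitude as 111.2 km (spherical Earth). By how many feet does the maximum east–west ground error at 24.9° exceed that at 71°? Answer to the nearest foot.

With a 0.05° grid the true value lies within half a step, ±0.05°/2 = ±0.025°, of the stored one.
Error at 24.9° = 0.025° × 111200 × cos 24.9° ≈ 2780 × 0.9070 = 2521.6 m.
Error at 71° = 0.025° × 111200 × cos 71° ≈ 2780 × 0.3256 = 905.08 m.
Difference: 2521.6 − 905.08 = 1616.5 m.
Converting: 1616.5 m × 3.2808 ft/m ≈ 5303.5 ft.

5303 feet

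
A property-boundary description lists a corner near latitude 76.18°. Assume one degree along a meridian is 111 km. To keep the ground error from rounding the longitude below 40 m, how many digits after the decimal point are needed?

At 76.18° one degree of longitude covers 111000 × cos 76.18° ≈ 111000 × 0.2389 ≈ 26514.8 m.
With N decimal places the half-ulp bound is 0.5·10⁻ᴺ°, or 0.5·10⁻ᴺ × 26514.8 m on the ground.
Setting 13257.4 × 10⁻ᴺ ≤ 40 gives 10ᴺ ≥ 331.4, i.e. N ≥ 2.52.
N = 2 would give 133 m (too coarse); N = 3 gives 13.3 m ≤ 40 m.

3 decimal places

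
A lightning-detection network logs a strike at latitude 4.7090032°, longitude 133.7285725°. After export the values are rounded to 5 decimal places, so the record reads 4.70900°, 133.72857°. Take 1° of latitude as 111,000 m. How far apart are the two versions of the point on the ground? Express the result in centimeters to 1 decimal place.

Δlat = 4.7090032 − 4.70900 = +0.0000032°; Δlon = 133.7285725 − 133.72857 = +0.0000025°.
North–south shift: 0.0000032 × 111000 = 0.3552 m.
East–west at this latitude: 0.0000025° × 111000 × cos 4.709° ≈ 0.0000025 × 110625 = 0.276563 m.
Distance: √(0.3552² + 0.276563²) ≈ 0.450171 m.
That is 0.450171 m = 45.017 cm.

45.0 centimeters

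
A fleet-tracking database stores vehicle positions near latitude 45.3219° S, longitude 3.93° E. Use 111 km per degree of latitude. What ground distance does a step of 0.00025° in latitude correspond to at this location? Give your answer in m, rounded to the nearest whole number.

0.00025° × 111000 m/° = 27.75 m.

28 m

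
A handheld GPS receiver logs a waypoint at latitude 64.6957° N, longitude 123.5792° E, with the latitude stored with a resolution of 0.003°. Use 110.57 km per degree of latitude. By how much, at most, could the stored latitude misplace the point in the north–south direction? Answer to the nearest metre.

With a 0.003° grid the true value lies within half a step, ±0.003°/2 = ±0.0015°, of the stored one.
North–south distance: 0.0015° × 110570 m/° = 165.855 m.

166 metres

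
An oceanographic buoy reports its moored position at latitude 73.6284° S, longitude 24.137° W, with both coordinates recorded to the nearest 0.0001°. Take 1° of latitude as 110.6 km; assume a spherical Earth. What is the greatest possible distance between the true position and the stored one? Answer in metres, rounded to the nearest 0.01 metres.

5.75 metres

Rounding to 4 decimal places leaves each coordinate within ±5e-05° of the true value.
Latitude error → 5e-05 × 110600 = 5.53 m along the meridian.
East–west component at 73.6284°: 5e-05° × 110600 × cos 73.6284° ≈ 5e-05 × 31174.4 ≈ 1.55872 m.
Combining orthogonally: (5.53² + 1.55872²)^½ ≈ 5.74548 m.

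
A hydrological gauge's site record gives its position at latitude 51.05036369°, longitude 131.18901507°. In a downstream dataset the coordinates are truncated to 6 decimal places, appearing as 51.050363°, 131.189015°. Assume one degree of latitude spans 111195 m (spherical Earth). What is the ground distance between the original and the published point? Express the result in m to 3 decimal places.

The latitude changed by +0.00000069° and the longitude by +0.00000007°.
N–S: 0.00000069° × 111195 m/° = 0.0767246 m.
E–W at 51.0504°: 0.00000007° × 111195 × cos 51.0504° = 0.00000007 × 111195 × 0.6286 ≈ 0.00489309 m.
Combined displacement = (0.0767246² + 0.00489309²)^½ ≈ 0.0768804 m.

0.077 m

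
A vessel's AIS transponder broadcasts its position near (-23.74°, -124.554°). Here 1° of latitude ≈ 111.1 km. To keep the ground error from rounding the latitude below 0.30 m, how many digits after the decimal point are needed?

One degree of latitude covers 111100 m.
N decimal places → at most half a unit in the last place, 0.5 × 10⁻ᴺ° = 111100/2 × 10⁻ᴺ m.
Need 0.5 × 111100 × 10⁻ᴺ ≤ 0.30 → 10⁻ᴺ ≤ 5.401e-06, so N ≥ 5.27.
At 5 places the error can reach 0.555 m, but 6 places keeps it to 0.0555 m.

6 decimal places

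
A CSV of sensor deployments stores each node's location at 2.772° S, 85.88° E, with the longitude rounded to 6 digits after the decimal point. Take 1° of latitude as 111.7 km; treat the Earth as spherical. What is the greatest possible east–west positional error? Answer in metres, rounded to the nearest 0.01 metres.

Rounding to 6 decimal places leaves the longitude within ±5e-07° of the true value.
Parallels shrink by cos φ, so at 2.772° a degree of longitude is 111700 × 0.9988 ≈ 111569 m.
East–west error: 5e-07° × 111569 m/° ≈ 0.0557846 m.

0.06 metres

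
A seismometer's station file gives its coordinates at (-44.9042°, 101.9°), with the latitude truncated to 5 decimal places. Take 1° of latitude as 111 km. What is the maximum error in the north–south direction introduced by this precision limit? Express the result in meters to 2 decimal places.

1.11 meters

Truncating at 5 decimal places can drop up to a full unit in the last place, so the latitude may be off by as much as 1e-05°.
So the N–S error is at most 1e-05 × 111000 = 1.11 m.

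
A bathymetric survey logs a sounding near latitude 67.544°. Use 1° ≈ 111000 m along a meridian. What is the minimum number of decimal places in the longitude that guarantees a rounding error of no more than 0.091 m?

6 decimal places

At 67.544° one degree of longitude covers 111000 × cos 67.544° ≈ 111000 × 0.3820 ≈ 42399.1 m.
With N decimal places the half-ulp bound is 0.5·10⁻ᴺ°, or 0.5·10⁻ᴺ × 42399.1 m on the ground.
Setting 21199.5 × 10⁻ᴺ ≤ 0.091 gives 10ᴺ ≥ 2.33e+05, i.e. N ≥ 5.37.
At 5 places the error can reach 0.212 m, but 6 places keeps it to 0.0212 m.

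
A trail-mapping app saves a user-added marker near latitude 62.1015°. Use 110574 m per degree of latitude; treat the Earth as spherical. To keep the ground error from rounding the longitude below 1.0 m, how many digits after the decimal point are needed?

5 decimal places

At 62.1015° one degree of longitude covers 110574 × cos 62.1015° ≈ 110574 × 0.4679 ≈ 51738.3 m.
With N decimal places the half-ulp bound is 0.5·10⁻ᴺ°, or 0.5·10⁻ᴺ × 51738.3 m on the ground.
Need 0.5 × 51738.3 × 10⁻ᴺ ≤ 1.0 → 10⁻ᴺ ≤ 3.866e-05, so N ≥ 4.41.
So 5 decimal places suffice (0.259 m); 4 would allow up to 2.59 m.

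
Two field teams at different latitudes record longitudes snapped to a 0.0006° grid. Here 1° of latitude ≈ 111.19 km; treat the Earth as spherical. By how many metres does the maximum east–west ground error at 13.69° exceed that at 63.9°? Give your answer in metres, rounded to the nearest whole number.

18 metres

With a 0.0006° grid the true value lies within half a step, ±0.0006°/2 = ±0.0003°, of the stored one.
Error at 13.69° = 0.0003° × 111190 × cos 13.69° ≈ 33.357 × 0.9716 = 32.409 m.
Error at 63.9° = 0.0003° × 111190 × cos 63.9° ≈ 33.357 × 0.4399 = 14.675 m.
Difference: 32.409 − 14.675 = 17.734 m.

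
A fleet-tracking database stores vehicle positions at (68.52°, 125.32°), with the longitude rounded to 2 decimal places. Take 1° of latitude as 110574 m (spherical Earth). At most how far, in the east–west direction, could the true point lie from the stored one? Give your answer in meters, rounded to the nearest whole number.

202 meters

Rounding to 2 decimal places leaves the longitude within ±0.005° of the true value.
Parallels shrink by cos φ, so at 68.52° a degree of longitude is 110574 × 0.3662 ≈ 40489.6 m.
East–west error: 0.005° × 40489.6 m/° ≈ 202.448 m.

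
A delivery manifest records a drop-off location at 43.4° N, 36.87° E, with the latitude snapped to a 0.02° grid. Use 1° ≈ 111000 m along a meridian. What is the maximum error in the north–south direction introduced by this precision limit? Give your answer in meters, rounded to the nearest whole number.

1110 meters

With a 0.02° grid the true value lies within half a step, ±0.02°/2 = ±0.01°, of the stored one.
North–south distance: 0.01° × 111000 m/° = 1110 m.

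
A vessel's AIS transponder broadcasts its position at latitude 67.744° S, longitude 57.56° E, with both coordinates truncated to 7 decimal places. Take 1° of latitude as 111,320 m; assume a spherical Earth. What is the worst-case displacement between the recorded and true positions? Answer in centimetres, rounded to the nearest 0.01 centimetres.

Truncating at 7 decimal places can drop up to a full unit in the last place, so each coordinate may be off by as much as 1e-07°.
Latitude error → 1e-07 × 111320 = 0.011132 m along the meridian.
Longitude error → 1e-07 × 111320 × cos 67.744° = 1e-07 × 111320 × 0.3787 ≈ 0.0042162 m.
The two errors are perpendicular, so the maximum displacement is √(0.011132² + 0.0042162²) ≈ 0.0119037 m.
That is 0.0119037 m = 1.1904 cm.

1.19 centimetres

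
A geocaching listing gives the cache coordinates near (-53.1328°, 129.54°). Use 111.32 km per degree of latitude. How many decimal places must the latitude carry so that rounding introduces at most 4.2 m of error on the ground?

5 decimal places

One degree of latitude covers 111320 m.
N decimal places → at most half a unit in the last place, 0.5 × 10⁻ᴺ° = 111320/2 × 10⁻ᴺ m.
Setting 55660 × 10⁻ᴺ ≤ 4.2 gives 10ᴺ ≥ 1.325e+04, i.e. N ≥ 4.12.
At 4 places the error can reach 5.57 m, but 5 places keeps it to 0.557 m.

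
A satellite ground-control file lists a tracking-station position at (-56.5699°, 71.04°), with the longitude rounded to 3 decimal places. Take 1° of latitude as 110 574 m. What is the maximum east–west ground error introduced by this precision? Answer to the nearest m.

30 m

Rounding to 3 decimal places leaves the longitude within ±0.0005° of the true value.
One degree of longitude at 56.5699° is 110574 × cos 56.5699° ≈ 110574 × 0.5509 = 60917.3 m.
Maximum E–W displacement: 0.0005 × 60917.3 = 30.4587 m.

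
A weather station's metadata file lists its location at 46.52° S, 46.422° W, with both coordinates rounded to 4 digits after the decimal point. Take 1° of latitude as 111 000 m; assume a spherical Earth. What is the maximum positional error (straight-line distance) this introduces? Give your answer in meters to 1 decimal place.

Rounding to 4 decimal places leaves each coordinate within ±5e-05° of the true value.
Latitude error → 5e-05 × 111000 = 5.55 m along the meridian.
E–W at 46.52°: 5e-05° × 111000 × cos 46.52° = 5e-05 × 111000 × 0.6881 ≈ 3.81896 m.
Combining orthogonally: (5.55² + 3.81896²)^½ ≈ 6.73699 m.

6.7 meters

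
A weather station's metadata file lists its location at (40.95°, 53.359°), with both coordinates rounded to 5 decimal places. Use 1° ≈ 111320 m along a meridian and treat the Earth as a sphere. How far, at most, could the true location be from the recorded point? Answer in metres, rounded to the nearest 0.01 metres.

0.70 metres

Rounding to 5 decimal places leaves each coordinate within ±5e-06° of the true value.
North–south component: 5e-06° × 111320 = 0.5566 m.
E–W at 40.95°: 5e-06° × 111320 × cos 40.95° = 5e-06 × 111320 × 0.7553 ≈ 0.42039 m.
The two errors are perpendicular, so the maximum displacement is √(0.5566² + 0.42039²) ≈ 0.697518 m.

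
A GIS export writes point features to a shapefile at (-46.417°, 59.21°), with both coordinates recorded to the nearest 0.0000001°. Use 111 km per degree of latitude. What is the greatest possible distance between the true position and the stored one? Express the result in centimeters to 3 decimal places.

Rounding to 7 decimal places leaves each coordinate within ±5e-08° of the true value.
North–south component: 5e-08° × 111000 = 0.00555 m.
E–W at 46.417°: 5e-08° × 111000 × cos 46.417° = 5e-08 × 111000 × 0.6894 ≈ 0.0038262 m.
Combining orthogonally: (0.00555² + 0.0038262²)^½ ≈ 0.00674109 m.
That is 0.00674109 m = 0.67411 cm.

0.674 centimeters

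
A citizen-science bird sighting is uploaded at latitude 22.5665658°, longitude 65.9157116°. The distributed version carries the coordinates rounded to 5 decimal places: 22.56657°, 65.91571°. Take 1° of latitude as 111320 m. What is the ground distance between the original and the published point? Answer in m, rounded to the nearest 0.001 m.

Δlat = 22.5665658 − 22.56657 = -0.0000042°; Δlon = 65.9157116 − 65.91571 = +0.0000016°.
North–south shift: -0.0000042 × 111320 = -0.467544 m.
E–W at 22.5666°: 0.0000016° × 111320 × cos 22.5666° = 0.0000016 × 111320 × 0.9234 ≈ 0.164475 m.
Hypotenuse of the two orthogonal shifts: √(0.467544² + 0.164475²) = 0.49563 m.

0.496 m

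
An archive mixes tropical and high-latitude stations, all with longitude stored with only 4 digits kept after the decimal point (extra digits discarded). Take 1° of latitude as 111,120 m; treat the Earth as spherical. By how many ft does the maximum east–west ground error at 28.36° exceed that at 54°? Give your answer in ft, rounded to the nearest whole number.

11 ft

Truncating at 4 decimal places can drop up to a full unit in the last place, so the longitude may be off by as much as 0.0001°.
Error at 28.36° = 0.0001° × 111120 × cos 28.36° ≈ 11.112 × 0.8800 = 9.7783 m.
At 54°: 0.0001° × 111120 × cos 54° = 0.0001 × 111120 × 0.5878 ≈ 6.5315 m.
So the lower-latitude error exceeds the higher by 9.7783 − 6.5315 = 3.2469 m.
Converting: 3.24687 m × 3.2808 ft/m ≈ 10.652 ft.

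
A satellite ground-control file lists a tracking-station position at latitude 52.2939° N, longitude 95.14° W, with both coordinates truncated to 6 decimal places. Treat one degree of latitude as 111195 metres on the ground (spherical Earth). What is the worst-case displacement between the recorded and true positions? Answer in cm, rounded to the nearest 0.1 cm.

13.0 cm

Truncating at 6 decimal places can drop up to a full unit in the last place, so each coordinate may be off by as much as 1e-06°.
N–S: 1e-06° × 111195 m/° = 0.111195 m.
E–W at 52.2939°: 1e-06° × 111195 × cos 52.2939° = 1e-06 × 111195 × 0.6116 ≈ 0.0680081 m.
Combining orthogonally: (0.111195² + 0.0680081²)^½ ≈ 0.130344 m.
That is 0.130344 m = 13.034 cm.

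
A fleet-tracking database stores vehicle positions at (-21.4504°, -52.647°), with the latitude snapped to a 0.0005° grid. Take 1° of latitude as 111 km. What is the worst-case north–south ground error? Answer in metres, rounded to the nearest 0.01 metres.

27.75 metres

With a 0.0005° grid the true value lies within half a step, ±0.0005°/2 = ±0.00025°, of the stored one.
North–south distance: 0.00025° × 111000 m/° = 27.75 m.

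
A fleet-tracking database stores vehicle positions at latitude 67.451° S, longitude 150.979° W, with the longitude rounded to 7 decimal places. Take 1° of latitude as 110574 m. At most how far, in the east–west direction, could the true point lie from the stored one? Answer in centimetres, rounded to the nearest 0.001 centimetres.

0.212 centimetres

Rounding to 7 decimal places leaves the longitude within ±5e-08° of the true value.
At latitude 67.451° a degree of longitude spans 110574 m × cos 67.451° = 110574 × 0.3835 ≈ 42402.2 m.
So at most 5e-08° × 42402.2 ≈ 0.00212011 m east–west.
That is 0.00212011 m = 0.21201 cm.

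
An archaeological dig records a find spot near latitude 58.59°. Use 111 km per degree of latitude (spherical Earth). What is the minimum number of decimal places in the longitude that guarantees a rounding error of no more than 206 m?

3

At 58.59° one degree of longitude covers 111000 × cos 58.59° ≈ 111000 × 0.5212 ≈ 57848.6 m.
With N decimal places the half-ulp bound is 0.5·10⁻ᴺ°, or 0.5·10⁻ᴺ × 57848.6 m on the ground.
Setting 28924.3 × 10⁻ᴺ ≤ 206 gives 10ᴺ ≥ 140.4, i.e. N ≥ 2.15.
So 3 decimal places suffice (28.9 m); 2 would allow up to 289 m.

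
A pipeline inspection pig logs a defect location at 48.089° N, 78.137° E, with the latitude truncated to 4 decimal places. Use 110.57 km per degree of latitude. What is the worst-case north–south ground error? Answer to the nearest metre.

11 metres

Truncating at 4 decimal places can drop up to a full unit in the last place, so the latitude may be off by as much as 0.0001°.
North–south distance: 0.0001° × 110570 m/° = 11.057 m.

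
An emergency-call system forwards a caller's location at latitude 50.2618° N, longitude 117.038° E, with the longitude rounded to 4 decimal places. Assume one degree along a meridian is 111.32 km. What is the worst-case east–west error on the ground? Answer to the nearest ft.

Rounding to 4 decimal places leaves the longitude within ±5e-05° of the true value.
Parallels shrink by cos φ, so at 50.2618° a degree of longitude is 111320 × 0.6393 ≈ 71164.7 m.
East–west error: 5e-05° × 71164.7 m/° ≈ 3.55824 m.
In feet: 3.55824 m ÷ 0.3048 ≈ 11.674 ft.

12 ft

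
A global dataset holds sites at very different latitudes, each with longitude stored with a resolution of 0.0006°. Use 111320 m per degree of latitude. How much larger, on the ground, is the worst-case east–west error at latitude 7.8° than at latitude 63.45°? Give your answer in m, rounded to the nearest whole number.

18 m

With a 0.0006° grid the true value lies within half a step, ±0.0006°/2 = ±0.0003°, of the stored one.
Error at 7.8° = 0.0003° × 111320 × cos 7.8° ≈ 33.396 × 0.9907 = 33.087 m.
At 63.45°: 0.0003° × 111320 × cos 63.45° = 0.0003 × 111320 × 0.4470 ≈ 14.927 m.
Difference: 33.087 − 14.927 = 18.16 m.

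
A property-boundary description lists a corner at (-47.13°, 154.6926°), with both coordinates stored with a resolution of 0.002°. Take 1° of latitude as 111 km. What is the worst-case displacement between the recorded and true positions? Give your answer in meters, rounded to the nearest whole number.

With a 0.002° grid the true value lies within half a step, ±0.002°/2 = ±0.001°, of the stored one.
North–south component: 0.001° × 111000 = 111 m.
East–west component at 47.13°: 0.001° × 111000 × cos 47.13° ≈ 0.001 × 75517.4 ≈ 75.5174 m.
Worst case both components are at the extreme and orthogonal: √(111² + 75.5174²) ≈ 134.253 m.

134 meters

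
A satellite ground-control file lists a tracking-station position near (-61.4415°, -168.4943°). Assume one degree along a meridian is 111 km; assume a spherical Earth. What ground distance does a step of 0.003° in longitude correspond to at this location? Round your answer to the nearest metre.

0.003° of longitude at 61.4415° is 0.003 × 111000 × cos 61.4415° ≈ 0.003 × 53064.2 = 159.193 m.

159 metres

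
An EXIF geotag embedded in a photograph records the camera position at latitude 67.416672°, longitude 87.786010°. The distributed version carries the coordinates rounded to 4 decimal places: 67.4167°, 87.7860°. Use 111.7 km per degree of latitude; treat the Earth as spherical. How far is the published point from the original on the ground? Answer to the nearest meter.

Δlat = 67.416672 − 67.4167 = -0.000028°; Δlon = 87.786010 − 87.7860 = +0.000010°.
N–S: -0.000028° × 111700 m/° = -3.1276 m.
East–west at this latitude: 0.000010° × 111700 × cos 67.4167° ≈ 0.000010 × 42895.7 = 0.428957 m.
Distance: √(3.1276² + 0.428957²) ≈ 3.15688 m.

3 meters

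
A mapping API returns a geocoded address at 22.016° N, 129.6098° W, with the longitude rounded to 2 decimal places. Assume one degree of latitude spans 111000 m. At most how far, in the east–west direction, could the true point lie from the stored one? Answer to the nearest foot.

Rounding to 2 decimal places leaves the longitude within ±0.005° of the true value.
Parallels shrink by cos φ, so at 22.016° a degree of longitude is 111000 × 0.9271 ≈ 102906 m.
East–west error: 0.005° × 102906 m/° ≈ 514.529 m.
In feet: 514.529 m ÷ 0.3048 ≈ 1688.1 ft.

1688 feet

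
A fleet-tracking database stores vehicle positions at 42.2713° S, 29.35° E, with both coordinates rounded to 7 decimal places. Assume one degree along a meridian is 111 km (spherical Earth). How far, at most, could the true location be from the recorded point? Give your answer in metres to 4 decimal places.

0.0069 metres

Rounding to 7 decimal places leaves each coordinate within ±5e-08° of the true value.
N–S: 5e-08° × 111000 m/° = 0.00555 m.
Longitude error → 5e-08 × 111000 × cos 42.2713° = 5e-08 × 111000 × 0.7400 ≈ 0.00410682 m.
Combining orthogonally: (0.00555² + 0.00410682²)^½ ≈ 0.00690424 m.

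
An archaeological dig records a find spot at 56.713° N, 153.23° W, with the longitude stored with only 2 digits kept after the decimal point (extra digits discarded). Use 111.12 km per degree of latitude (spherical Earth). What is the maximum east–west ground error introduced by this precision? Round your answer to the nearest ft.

Truncating at 2 decimal places can drop up to a full unit in the last place, so the longitude may be off by as much as 0.01°.
One degree of longitude at 56.713° is 111120 × cos 56.713° ≈ 111120 × 0.5488 = 60986.3 m.
So at most 0.01° × 60986.3 ≈ 609.863 m east–west.
Converting: 609.863 m × 3.2808 ft/m ≈ 2000.9 ft.

2001 ft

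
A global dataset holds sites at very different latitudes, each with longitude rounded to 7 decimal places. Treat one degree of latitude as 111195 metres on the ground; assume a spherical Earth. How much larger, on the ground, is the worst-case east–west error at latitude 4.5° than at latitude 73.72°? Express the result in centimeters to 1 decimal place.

0.4 centimeters

Rounding to 7 decimal places leaves the longitude within ±5e-08° of the true value.
Error at 4.5° = 5e-08° × 111195 × cos 4.5° ≈ 0.0055597 × 0.9969 = 0.0055426 m.
Error at 73.72° = 5e-08° × 111195 × cos 73.72° ≈ 0.0055597 × 0.2803 = 0.0015586 m.
Difference: 0.0055426 − 0.0015586 = 0.003984 m.
That is 0.00398404 m = 0.3984 cm.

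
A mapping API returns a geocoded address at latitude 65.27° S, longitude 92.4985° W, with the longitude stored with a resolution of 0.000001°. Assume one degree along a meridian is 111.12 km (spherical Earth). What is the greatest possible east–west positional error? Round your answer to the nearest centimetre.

2 centimetres

With a 0.000001° grid the true value lies within half a step, ±0.000001°/2 = ±5e-07°, of the stored one.
Parallels shrink by cos φ, so at 65.27° a degree of longitude is 111120 × 0.4183 ≈ 46486.2 m.
East–west error: 5e-07° × 46486.2 m/° ≈ 0.0232431 m.
That is 0.0232431 m = 2.3243 cm.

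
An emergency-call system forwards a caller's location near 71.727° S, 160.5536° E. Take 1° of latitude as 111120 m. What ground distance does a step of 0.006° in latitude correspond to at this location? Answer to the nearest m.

0.006° × 111120 m/° = 666.72 m.

667 m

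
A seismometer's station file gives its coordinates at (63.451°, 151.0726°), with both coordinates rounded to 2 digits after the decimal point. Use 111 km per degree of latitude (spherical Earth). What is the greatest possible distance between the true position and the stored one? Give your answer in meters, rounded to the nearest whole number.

608 meters

Rounding to 2 decimal places leaves each coordinate within ±0.005° of the true value.
N–S: 0.005° × 111000 m/° = 555 m.
East–west component at 63.451°: 0.005° × 111000 × cos 63.451° ≈ 0.005 × 49612.9 ≈ 248.064 m.
The two errors are perpendicular, so the maximum displacement is √(555² + 248.064²) ≈ 607.915 m.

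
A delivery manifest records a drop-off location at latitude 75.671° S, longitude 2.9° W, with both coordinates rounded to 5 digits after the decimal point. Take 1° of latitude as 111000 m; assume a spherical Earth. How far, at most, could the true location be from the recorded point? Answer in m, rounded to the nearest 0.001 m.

Rounding to 5 decimal places leaves each coordinate within ±5e-06° of the true value.
North–south component: 5e-06° × 111000 = 0.555 m.
East–west component at 75.671°: 5e-06° × 111000 × cos 75.671° ≈ 5e-06 × 27471.3 ≈ 0.137357 m.
The two errors are perpendicular, so the maximum displacement is √(0.555² + 0.137357²) ≈ 0.571745 m.

0.572 m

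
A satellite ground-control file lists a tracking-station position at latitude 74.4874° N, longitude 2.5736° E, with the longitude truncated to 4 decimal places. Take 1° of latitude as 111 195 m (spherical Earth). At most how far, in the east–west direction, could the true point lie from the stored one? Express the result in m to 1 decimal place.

3.0 m

Truncating at 4 decimal places can drop up to a full unit in the last place, so the longitude may be off by as much as 0.0001°.
At latitude 74.4874° a degree of longitude spans 111195 m × cos 74.4874° = 111195 × 0.2675 ≈ 29739.1 m.
Maximum E–W displacement: 0.0001 × 29739.1 = 2.97391 m.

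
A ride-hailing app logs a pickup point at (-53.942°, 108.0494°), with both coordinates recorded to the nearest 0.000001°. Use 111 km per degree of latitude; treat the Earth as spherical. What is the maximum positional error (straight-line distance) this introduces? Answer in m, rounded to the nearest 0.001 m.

Rounding to 6 decimal places leaves each coordinate within ±5e-07° of the true value.
Latitude error → 5e-07 × 111000 = 0.0555 m along the meridian.
Longitude error → 5e-07 × 111000 × cos 53.942° = 5e-07 × 111000 × 0.5886 ≈ 0.0326675 m.
Combining orthogonally: (0.0555² + 0.0326675²)^½ ≈ 0.0644004 m.

0.064 m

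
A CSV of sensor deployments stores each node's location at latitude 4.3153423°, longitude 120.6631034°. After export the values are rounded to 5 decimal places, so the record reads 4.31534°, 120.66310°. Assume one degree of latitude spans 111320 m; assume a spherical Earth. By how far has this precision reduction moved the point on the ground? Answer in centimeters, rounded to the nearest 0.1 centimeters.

The latitude changed by +0.0000023° and the longitude by +0.0000034°.
North–south shift: 0.0000023 × 111320 = 0.256036 m.
E–W at 4.31534°: 0.0000034° × 111320 × cos 4.31534° = 0.0000034 × 111320 × 0.9972 ≈ 0.377415 m.
Distance: √(0.256036² + 0.377415²) ≈ 0.456066 m.
That is 0.456066 m = 45.607 cm.

45.6 centimeters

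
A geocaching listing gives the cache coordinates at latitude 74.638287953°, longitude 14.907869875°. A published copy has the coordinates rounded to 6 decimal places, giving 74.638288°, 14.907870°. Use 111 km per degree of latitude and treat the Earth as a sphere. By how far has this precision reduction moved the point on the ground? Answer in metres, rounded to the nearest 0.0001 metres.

The latitude changed by -0.000000047° and the longitude by -0.000000125°.
N–S: -0.000000047° × 111000 m/° = -0.005217 m.
E–W at 74.6383°: -0.000000125° × 111000 × cos 74.6383° = -0.000000125 × 111000 × 0.2649 ≈ -0.00367565 m.
Combined displacement = (0.005217² + 0.00367565²)^½ ≈ 0.00638181 m.

0.0064 metres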